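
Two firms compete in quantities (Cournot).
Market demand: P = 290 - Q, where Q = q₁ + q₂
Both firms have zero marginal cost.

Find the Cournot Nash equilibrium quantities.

q₁* = q₂* = 96.67; P* = 96.67

Work:
Profit: π_i = P·q_i = (a - q_i - q_j)·q_i
FOC: ∂π_i/∂q_i = a - 2q_i - q_j = 0
Reaction function: q_i = (290 - q_j)/2
Symmetry: q* = 290/3 = 96.67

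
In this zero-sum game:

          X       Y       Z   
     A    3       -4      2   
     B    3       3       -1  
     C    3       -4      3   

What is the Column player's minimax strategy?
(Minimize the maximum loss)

Column should play X or Y or Z (all achieve the minimum), value = 3

Work:
Column player minimizes Row's maximum payoff:
Column X: max payoff to Row = 3
Column Y: max payoff to Row = 3
Column Z: max payoff to Row = 3
Minimum is 3, achieved by columns X, Y, Z (tied).
Each of X or Y or Z is a minimax strategy.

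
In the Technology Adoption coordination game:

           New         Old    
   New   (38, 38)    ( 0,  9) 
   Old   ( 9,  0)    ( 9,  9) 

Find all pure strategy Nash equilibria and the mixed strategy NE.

Pure NE: (New, New) and (Old, Old); Mixed NE: p = 0.2368, q = 0.2368

Work:
Check pure NE:
(New, New): (38, 38) - no unilateral deviation beneficial
(Old, Old): (9, 9) - no unilateral deviation beneficial
Mixed NE: P1 plays New with p = 0.2368, P2 plays New with q = 0.2368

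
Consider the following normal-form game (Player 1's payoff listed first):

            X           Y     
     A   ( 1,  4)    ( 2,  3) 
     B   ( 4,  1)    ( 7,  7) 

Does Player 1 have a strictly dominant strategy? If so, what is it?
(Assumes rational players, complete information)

Yes, Player 1's strictly dominant strategy is B

Work:
A strategy strictly dominates another if it gives a strictly higher payoff against every opponent action. Compare each pair of P1's strategies column-by-column:
  A vs B: [1 vs 4, 2 vs 7] → A does not strictly dominate B (column X: 1 ≤ 4)
  B vs A: [4 vs 1, 7 vs 2] → B strictly dominates A
B strictly dominates every other strategy → strictly dominant.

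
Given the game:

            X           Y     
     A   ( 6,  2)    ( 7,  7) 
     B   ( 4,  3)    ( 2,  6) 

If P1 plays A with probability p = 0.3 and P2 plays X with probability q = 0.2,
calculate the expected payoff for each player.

E[P1] = 3.72, E[P2] = 5.58

Work:
E[P1] = p·q·π₁(A,X) + p·(1-q)·π₁(A,Y) + (1-p)·q·π₁(B,X) + (1-p)·(1-q)·π₁(B,Y)
= 0.3·0.2·6 + 0.3·0.8·7 + 0.7·0.2·4 + 0.7·0.8·2
= 3.72

E[P2] = 5.58 (similar calculation)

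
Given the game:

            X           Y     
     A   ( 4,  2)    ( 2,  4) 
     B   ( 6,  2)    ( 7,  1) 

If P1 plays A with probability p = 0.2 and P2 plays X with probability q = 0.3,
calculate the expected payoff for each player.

E[P1] = 5.88, E[P2] = 1.72

Work:
E[P1] = p·q·π₁(A,X) + p·(1-q)·π₁(A,Y) + (1-p)·q·π₁(B,X) + (1-p)·(1-q)·π₁(B,Y)
= 0.2·0.3·4 + 0.2·0.7·2 + 0.8·0.3·6 + 0.8·0.7·7
= 5.88

E[P2] = 1.72 (similar calculation)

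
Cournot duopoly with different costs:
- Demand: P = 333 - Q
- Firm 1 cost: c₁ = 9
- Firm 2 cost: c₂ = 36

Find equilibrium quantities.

q₁* = 117.0, q₂* = 90.0

Work:
Reaction: q₁ = (333 - 9 - q₂)/2
Reaction: q₂ = (333 - 36 - q₁)/2
Solve simultaneously:
q₁* = (333 - 2×9 + 36)/3 = 117.0
q₂* = (333 - 2×36 + 9)/3 = 90.0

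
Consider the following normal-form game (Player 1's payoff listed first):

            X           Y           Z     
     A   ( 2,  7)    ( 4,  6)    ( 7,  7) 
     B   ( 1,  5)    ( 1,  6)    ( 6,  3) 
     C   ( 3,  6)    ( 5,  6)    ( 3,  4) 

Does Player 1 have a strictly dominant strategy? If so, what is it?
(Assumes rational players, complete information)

No strictly dominant strategy exists for Player 1

Work:
A strategy strictly dominates another if it gives a strictly higher payoff against every opponent action. Compare each pair of P1's strategies column-by-column:
  A vs B: [2 vs 1, 4 vs 1, 7 vs 6] → A strictly dominates B
  A vs C: [2 vs 3, 4 vs 5, 7 vs 3] → A does not strictly dominate C (column X: 2 ≤ 3)
  B vs A: [1 vs 2, 1 vs 4, 6 vs 7] → B does not strictly dominate A (column X: 1 ≤ 2)
  B vs C: [1 vs 3, 1 vs 5, 6 vs 3] → B does not strictly dominate C (column X: 1 ≤ 3)
  C vs A: [3 vs 2, 5 vs 4, 3 vs 7] → C does not strictly dominate A (column Z: 3 ≤ 7)
  C vs B: [3 vs 1, 5 vs 1, 3 vs 6] → C does not strictly dominate B (column Z: 3 ≤ 6)
No single strategy strictly dominates all others → no strictly dominant strategy.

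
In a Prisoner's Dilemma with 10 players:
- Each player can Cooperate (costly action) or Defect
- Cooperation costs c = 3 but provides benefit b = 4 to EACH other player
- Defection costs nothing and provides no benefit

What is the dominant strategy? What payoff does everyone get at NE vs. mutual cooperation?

Dominant: Defect; NE payoff = 0; Coop payoff = 33

Work:
Defect dominates (saves cost c = 3, benefit to others is external)
NE: All defect → everyone gets 0
If all cooperate: each receives (9)×4 - 3 = 33
Social dilemma: 33 > 0 but NE gives 0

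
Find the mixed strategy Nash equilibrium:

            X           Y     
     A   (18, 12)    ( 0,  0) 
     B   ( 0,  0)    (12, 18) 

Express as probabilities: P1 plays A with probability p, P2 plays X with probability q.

p = 0.6, q = 0.4

Work:
Find probabilities that make opponent indifferent:
P2 chooses q to make P1 indifferent between A and B
P1 chooses p to make P2 indifferent between X and Y
Mixed NE: P1 plays (A: 0.6, B: 0.4), P2 plays (X: 0.4, Y: 0.6)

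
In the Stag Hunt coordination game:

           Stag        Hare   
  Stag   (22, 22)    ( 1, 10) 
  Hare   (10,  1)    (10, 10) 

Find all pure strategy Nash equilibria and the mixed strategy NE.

Pure NE: (Stag, Stag) and (Hare, Hare); Mixed NE: p = 0.4286, q = 0.4286

Work:
Check pure NE:
(Stag, Stag): (22, 22) - no unilateral deviation beneficial
(Hare, Hare): (10, 10) - no unilateral deviation beneficial
Mixed NE: P1 plays Stag with p = 0.4286, P2 plays Stag with q = 0.4286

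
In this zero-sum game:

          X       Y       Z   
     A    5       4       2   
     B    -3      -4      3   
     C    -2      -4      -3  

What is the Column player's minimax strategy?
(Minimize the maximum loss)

Column should play Z, value = 3

Work:
Column player minimizes Row's maximum payoff:
Column X: max payoff to Row = 5
Column Y: max payoff to Row = 4
Column Z: max payoff to Row = 3
Minimum is 3, achieved by column Z.
Minimax strategy: Z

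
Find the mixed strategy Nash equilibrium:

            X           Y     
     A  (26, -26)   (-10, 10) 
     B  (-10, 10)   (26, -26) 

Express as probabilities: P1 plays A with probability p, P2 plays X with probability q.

p = 0.5, q = 0.5

Work:
Find probabilities that make opponent indifferent:
P2 chooses q to make P1 indifferent between A and B
P1 chooses p to make P2 indifferent between X and Y
Mixed NE: P1 plays (A: 0.5, B: 0.5), P2 plays (X: 0.5, Y: 0.5)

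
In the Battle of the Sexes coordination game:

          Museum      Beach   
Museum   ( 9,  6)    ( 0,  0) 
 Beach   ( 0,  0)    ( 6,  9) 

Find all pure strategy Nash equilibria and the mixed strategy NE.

Pure NE: (Museum, Museum) and (Beach, Beach); Mixed NE: p = 0.6, q = 0.4

Work:
Check pure NE:
(Museum, Museum): (9, 6) - no unilateral deviation beneficial
(Beach, Beach): (6, 9) - no unilateral deviation beneficial
Mixed NE: P1 plays Museum with p = 0.6, P2 plays Museum with q = 0.4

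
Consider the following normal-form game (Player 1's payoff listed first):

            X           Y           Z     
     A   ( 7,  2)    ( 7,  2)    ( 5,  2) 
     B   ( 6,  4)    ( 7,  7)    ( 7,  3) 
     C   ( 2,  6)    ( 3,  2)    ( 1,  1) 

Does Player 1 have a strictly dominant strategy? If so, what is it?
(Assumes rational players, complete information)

No strictly dominant strategy exists for Player 1

Work:
A strategy strictly dominates another if it gives a strictly higher payoff against every opponent action. Compare each pair of P1's strategies column-by-column:
  A vs B: [7 vs 6, 7 vs 7, 5 vs 7] → A does not strictly dominate B (column Y: 7 ≤ 7)
  A vs C: [7 vs 2, 7 vs 3, 5 vs 1] → A strictly dominates C
  B vs A: [6 vs 7, 7 vs 7, 7 vs 5] → B does not strictly dominate A (column X: 6 ≤ 7)
  B vs C: [6 vs 2, 7 vs 3, 7 vs 1] → B strictly dominates C
  C vs A: [2 vs 7, 3 vs 7, 1 vs 5] → C does not strictly dominate A (column X: 2 ≤ 7)
  C vs B: [2 vs 6, 3 vs 7, 1 vs 7] → C does not strictly dominate B (column X: 2 ≤ 6)
No single strategy strictly dominates all others → no strictly dominant strategy.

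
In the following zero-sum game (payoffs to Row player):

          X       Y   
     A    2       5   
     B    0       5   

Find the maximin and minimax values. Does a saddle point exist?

Maximin = 2, Minimax = 2, Saddle: True

Work:
Row minimums: [2, 0] → maximin = 2
Column maximums: [2, 5] → minimax = 2
Saddle point exists! Game value = 2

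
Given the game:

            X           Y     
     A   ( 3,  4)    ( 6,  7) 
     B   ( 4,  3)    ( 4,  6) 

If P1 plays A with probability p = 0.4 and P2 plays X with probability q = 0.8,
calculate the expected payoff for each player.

E[P1] = 3.84, E[P2] = 4.0

Work:
E[P1] = p·q·π₁(A,X) + p·(1-q)·π₁(A,Y) + (1-p)·q·π₁(B,X) + (1-p)·(1-q)·π₁(B,Y)
= 0.4·0.8·3 + 0.4·0.2·6 + 0.6·0.8·4 + 0.6·0.2·4
= 3.84

E[P2] = 4.0 (similar calculation)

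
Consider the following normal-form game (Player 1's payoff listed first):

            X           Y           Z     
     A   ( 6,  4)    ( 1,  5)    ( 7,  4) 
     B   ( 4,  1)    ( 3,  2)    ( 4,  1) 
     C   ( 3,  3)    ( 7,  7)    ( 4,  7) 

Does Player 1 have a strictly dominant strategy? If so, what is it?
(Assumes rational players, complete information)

No strictly dominant strategy exists for Player 1

Work:
A strategy strictly dominates another if it gives a strictly higher payoff against every opponent action. Compare each pair of P1's strategies column-by-column:
  A vs B: [6 vs 4, 1 vs 3, 7 vs 4] → A does not strictly dominate B (column Y: 1 ≤ 3)
  A vs C: [6 vs 3, 1 vs 7, 7 vs 4] → A does not strictly dominate C (column Y: 1 ≤ 7)
  B vs A: [4 vs 6, 3 vs 1, 4 vs 7] → B does not strictly dominate A (column X: 4 ≤ 6)
  B vs C: [4 vs 3, 3 vs 7, 4 vs 4] → B does not strictly dominate C (column Y: 3 ≤ 7)
  C vs A: [3 vs 6, 7 vs 1, 4 vs 7] → C does not strictly dominate A (column X: 3 ≤ 6)
  C vs B: [3 vs 4, 7 vs 3, 4 vs 4] → C does not strictly dominate B (column X: 3 ≤ 4)
No single strategy strictly dominates all others → no strictly dominant strategy.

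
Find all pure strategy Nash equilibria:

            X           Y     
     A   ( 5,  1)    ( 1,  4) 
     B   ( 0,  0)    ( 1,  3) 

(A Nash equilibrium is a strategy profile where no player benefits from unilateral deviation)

Nash equilibrium: (A, Y), (B, Y)

Work:
Best responses:
  P1 vs X: payoffs [5, 0] → best response A (payoff 5)
  P1 vs Y: payoffs [1, 1] → best response A/B (payoff 1)
  P2 vs A: payoffs [1, 4] → best response Y (payoff 4)
  P2 vs B: payoffs [0, 3] → best response Y (payoff 3)
Mutual best responses: (A,Y), (B,Y) → Nash equilibria.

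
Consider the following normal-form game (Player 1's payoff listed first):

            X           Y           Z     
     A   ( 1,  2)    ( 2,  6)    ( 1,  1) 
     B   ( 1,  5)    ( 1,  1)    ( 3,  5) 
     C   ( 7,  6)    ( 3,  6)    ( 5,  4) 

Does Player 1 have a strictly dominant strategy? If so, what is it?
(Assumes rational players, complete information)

Yes, Player 1's strictly dominant strategy is C

Work:
A strategy strictly dominates another if it gives a strictly higher payoff against every opponent action. Compare each pair of P1's strategies column-by-column:
  A vs B: [1 vs 1, 2 vs 1, 1 vs 3] → A does not strictly dominate B (column X: 1 ≤ 1)
  A vs C: [1 vs 7, 2 vs 3, 1 vs 5] → A does not strictly dominate C (column X: 1 ≤ 7)
  B vs A: [1 vs 1, 1 vs 2, 3 vs 1] → B does not strictly dominate A (column X: 1 ≤ 1)
  B vs C: [1 vs 7, 1 vs 3, 3 vs 5] → B does not strictly dominate C (column X: 1 ≤ 7)
  C vs A: [7 vs 1, 3 vs 2, 5 vs 1] → C strictly dominates A
  C vs B: [7 vs 1, 3 vs 1, 5 vs 3] → C strictly dominates B
C strictly dominates every other strategy → strictly dominant.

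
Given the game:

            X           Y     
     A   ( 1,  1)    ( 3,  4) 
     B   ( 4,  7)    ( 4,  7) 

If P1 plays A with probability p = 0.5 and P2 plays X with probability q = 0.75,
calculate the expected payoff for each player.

E[P1] = 2.75, E[P2] = 4.375

Work:
E[P1] = p·q·π₁(A,X) + p·(1-q)·π₁(A,Y) + (1-p)·q·π₁(B,X) + (1-p)·(1-q)·π₁(B,Y)
= 0.5·0.75·1 + 0.5·0.25·3 + 0.5·0.75·4 + 0.5·0.25·4
= 2.75

E[P2] = 4.375 (similar calculation)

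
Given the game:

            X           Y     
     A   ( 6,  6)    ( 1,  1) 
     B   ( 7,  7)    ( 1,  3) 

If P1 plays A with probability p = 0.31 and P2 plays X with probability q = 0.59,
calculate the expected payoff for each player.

E[P1] = 4.3571, E[P2] = 4.9229

Work:
E[P1] = p·q·π₁(A,X) + p·(1-q)·π₁(A,Y) + (1-p)·q·π₁(B,X) + (1-p)·(1-q)·π₁(B,Y)
= 0.31·0.59·6 + 0.31·0.41·1 + 0.69·0.59·7 + 0.69·0.41·1
= 4.3571

E[P2] = 4.9229 (similar calculation)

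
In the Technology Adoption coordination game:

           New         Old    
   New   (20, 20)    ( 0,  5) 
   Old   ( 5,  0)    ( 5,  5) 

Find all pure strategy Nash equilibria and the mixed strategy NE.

Pure NE: (New, New) and (Old, Old); Mixed NE: p = 0.25, q = 0.25

Work:
Check pure NE:
(New, New): (20, 20) - no unilateral deviation beneficial
(Old, Old): (5, 5) - no unilateral deviation beneficial
Mixed NE: P1 plays New with p = 0.25, P2 plays New with q = 0.25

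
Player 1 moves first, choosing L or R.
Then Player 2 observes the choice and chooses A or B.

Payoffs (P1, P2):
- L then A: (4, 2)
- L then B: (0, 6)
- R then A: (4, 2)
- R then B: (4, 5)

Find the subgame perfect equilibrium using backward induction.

P1 plays R, P2 plays B after L and B after R; Payoff (4, 5)

Work:
Backward induction:
After L: P2 chooses B → P1 gets 0
After R: P2 chooses B → P1 gets 4
P1 chooses R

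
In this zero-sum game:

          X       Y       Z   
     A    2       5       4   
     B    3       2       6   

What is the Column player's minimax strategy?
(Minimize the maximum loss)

Column should play X, value = 3

Work:
Column player minimizes Row's maximum payoff:
Column X: max payoff to Row = 3
Column Y: max payoff to Row = 5
Column Z: max payoff to Row = 6
Minimum is 3, achieved by column X.
Minimax strategy: X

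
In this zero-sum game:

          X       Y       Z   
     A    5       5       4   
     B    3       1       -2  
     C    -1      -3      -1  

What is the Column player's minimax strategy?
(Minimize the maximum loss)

Column should play Z, value = 4

Work:
Column player minimizes Row's maximum payoff:
Column X: max payoff to Row = 5
Column Y: max payoff to Row = 5
Column Z: max payoff to Row = 4
Minimum is 4, achieved by column Z.
Minimax strategy: Z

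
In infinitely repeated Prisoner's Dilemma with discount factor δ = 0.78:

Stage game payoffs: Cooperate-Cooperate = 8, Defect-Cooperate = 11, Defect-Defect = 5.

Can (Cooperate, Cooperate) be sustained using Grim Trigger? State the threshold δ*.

δ* = 0.5; since δ = 0.78 ≥ 0.5, cooperation can be sustained

Work:
For Grim Trigger:
Cooperate forever: 8/(1-δ)
Defect then punished: 11 + 5·δ/(1-δ)
Need: 8/(1-δ) ≥ 11 + 5·δ/(1-δ)
Solving: δ ≥ (T-R)/(T-P) = (11-8)/(11-5) = 0.5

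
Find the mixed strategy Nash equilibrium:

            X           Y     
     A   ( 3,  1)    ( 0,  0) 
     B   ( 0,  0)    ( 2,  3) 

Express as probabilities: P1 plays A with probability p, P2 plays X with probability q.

p = 0.75, q = 0.4

Work:
Find probabilities that make opponent indifferent:
P2 chooses q to make P1 indifferent between A and B
P1 chooses p to make P2 indifferent between X and Y
Mixed NE: P1 plays (A: 0.75, B: 0.25), P2 plays (X: 0.4, Y: 0.6)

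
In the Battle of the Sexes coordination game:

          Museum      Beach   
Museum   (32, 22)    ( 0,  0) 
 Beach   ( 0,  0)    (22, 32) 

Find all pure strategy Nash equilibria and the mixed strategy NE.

Pure NE: (Museum, Museum) and (Beach, Beach); Mixed NE: p = 0.5926, q = 0.4074

Work:
Check pure NE:
(Museum, Museum): (32, 22) - no unilateral deviation beneficial
(Beach, Beach): (22, 32) - no unilateral deviation beneficial
Mixed NE: P1 plays Museum with p = 0.5926, P2 plays Museum with q = 0.4074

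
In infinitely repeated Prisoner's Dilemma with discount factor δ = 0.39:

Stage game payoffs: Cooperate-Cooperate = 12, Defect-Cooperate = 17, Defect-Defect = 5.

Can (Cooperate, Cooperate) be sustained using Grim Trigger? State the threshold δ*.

δ* = 0.4167; since δ = 0.39 < 0.4167, cooperation cannot be sustained

Work:
For Grim Trigger:
Cooperate forever: 12/(1-δ)
Defect then punished: 17 + 5·δ/(1-δ)
Need: 12/(1-δ) ≥ 17 + 5·δ/(1-δ)
Solving: δ ≥ (T-R)/(T-P) = (17-12)/(17-5) = 0.4167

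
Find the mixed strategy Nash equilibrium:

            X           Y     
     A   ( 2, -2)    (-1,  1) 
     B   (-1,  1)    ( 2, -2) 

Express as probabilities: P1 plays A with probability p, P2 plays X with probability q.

p = 0.5, q = 0.5

Work:
Find probabilities that make opponent indifferent:
P2 chooses q to make P1 indifferent between A and B
P1 chooses p to make P2 indifferent between X and Y
Mixed NE: P1 plays (A: 0.5, B: 0.5), P2 plays (X: 0.5, Y: 0.5)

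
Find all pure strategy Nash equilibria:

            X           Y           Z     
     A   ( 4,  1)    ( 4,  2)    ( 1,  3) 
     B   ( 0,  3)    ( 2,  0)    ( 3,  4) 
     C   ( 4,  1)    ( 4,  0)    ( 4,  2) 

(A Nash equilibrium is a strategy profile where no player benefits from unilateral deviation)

Nash equilibrium: (C, Z)

Work:
Best responses:
  P1 vs X: payoffs [4, 0, 4] → best response A/C (payoff 4)
  P1 vs Y: payoffs [4, 2, 4] → best response A/C (payoff 4)
  P1 vs Z: payoffs [1, 3, 4] → best response C (payoff 4)
  P2 vs A: payoffs [1, 2, 3] → best response Z (payoff 3)
  P2 vs B: payoffs [3, 0, 4] → best response Z (payoff 4)
  P2 vs C: payoffs [1, 0, 2] → best response Z (payoff 2)
Mutual best responses: (C,Z) → Nash equilibria.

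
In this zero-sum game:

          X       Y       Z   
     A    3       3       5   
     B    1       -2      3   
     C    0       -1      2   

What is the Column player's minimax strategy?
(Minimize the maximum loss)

Column should play X or Y (all achieve the minimum), value = 3

Work:
Column player minimizes Row's maximum payoff:
Column X: max payoff to Row = 3
Column Y: max payoff to Row = 3
Column Z: max payoff to Row = 5
Minimum is 3, achieved by columns X, Y (tied).
Each of X or Y is a minimax strategy.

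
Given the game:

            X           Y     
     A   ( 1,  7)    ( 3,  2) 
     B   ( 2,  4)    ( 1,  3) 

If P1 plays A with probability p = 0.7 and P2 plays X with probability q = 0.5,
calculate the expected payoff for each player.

E[P1] = 1.85, E[P2] = 4.2

Work:
E[P1] = p·q·π₁(A,X) + p·(1-q)·π₁(A,Y) + (1-p)·q·π₁(B,X) + (1-p)·(1-q)·π₁(B,Y)
= 0.7·0.5·1 + 0.7·0.5·3 + 0.3·0.5·2 + 0.3·0.5·1
= 1.85

E[P2] = 4.2 (similar calculation)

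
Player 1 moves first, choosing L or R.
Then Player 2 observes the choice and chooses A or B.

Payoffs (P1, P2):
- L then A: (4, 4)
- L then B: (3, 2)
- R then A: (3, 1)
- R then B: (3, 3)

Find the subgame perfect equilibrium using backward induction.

P1 plays L, P2 plays A after L and B after R; Payoff (4, 4)

Work:
Backward induction:
After L: P2 chooses A → P1 gets 4
After R: P2 chooses B → P1 gets 3
P1 chooses L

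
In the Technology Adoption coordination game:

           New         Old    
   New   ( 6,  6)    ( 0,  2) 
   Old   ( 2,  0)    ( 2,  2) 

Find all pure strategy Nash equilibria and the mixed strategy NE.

Pure NE: (New, New) and (Old, Old); Mixed NE: p = 0.3333, q = 0.3333

Work:
Check pure NE:
(New, New): (6, 6) - no unilateral deviation beneficial
(Old, Old): (2, 2) - no unilateral deviation beneficial
Mixed NE: P1 plays New with p = 0.3333, P2 plays New with q = 0.3333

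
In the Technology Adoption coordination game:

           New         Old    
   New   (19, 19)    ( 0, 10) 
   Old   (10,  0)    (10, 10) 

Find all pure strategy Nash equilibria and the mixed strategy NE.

Pure NE: (New, New) and (Old, Old); Mixed NE: p = 0.5263, q = 0.5263

Work:
Check pure NE:
(New, New): (19, 19) - no unilateral deviation beneficial
(Old, Old): (10, 10) - no unilateral deviation beneficial
Mixed NE: P1 plays New with p = 0.5263, P2 plays New with q = 0.5263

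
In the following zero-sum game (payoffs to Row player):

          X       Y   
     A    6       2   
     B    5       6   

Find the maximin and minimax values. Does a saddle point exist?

Maximin = 5, Minimax = 6, Saddle: False

Work:
Row minimums: [2, 5] → maximin = 5
Column maximums: [6, 6] → minimax = 6
No saddle point (maximin ≠ minimax). Mixed strategy needed.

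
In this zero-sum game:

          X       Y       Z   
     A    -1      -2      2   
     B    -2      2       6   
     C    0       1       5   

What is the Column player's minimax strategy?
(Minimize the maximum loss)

Column should play X, value = 0

Work:
Column player minimizes Row's maximum payoff:
Column X: max payoff to Row = 0
Column Y: max payoff to Row = 2
Column Z: max payoff to Row = 6
Minimum is 0, achieved by column X.
Minimax strategy: X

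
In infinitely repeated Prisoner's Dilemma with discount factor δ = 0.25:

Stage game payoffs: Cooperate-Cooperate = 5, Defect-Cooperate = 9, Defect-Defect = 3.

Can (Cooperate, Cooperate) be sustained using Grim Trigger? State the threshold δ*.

δ* = 0.6667; since δ = 0.25 < 0.6667, cooperation cannot be sustained

Work:
For Grim Trigger:
Cooperate forever: 5/(1-δ)
Defect then punished: 9 + 3·δ/(1-δ)
Need: 5/(1-δ) ≥ 9 + 3·δ/(1-δ)
Solving: δ ≥ (T-R)/(T-P) = (9-5)/(9-3) = 0.6667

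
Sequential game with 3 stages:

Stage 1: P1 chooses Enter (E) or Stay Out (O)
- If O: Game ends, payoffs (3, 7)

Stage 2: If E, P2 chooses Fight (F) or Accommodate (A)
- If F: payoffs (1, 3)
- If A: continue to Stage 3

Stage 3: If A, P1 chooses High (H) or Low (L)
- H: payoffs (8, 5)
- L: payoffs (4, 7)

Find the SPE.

SPE: (E, A, H); Outcome (8, 5)

Work:
Stage 3: P1 chooses H (8 vs 4)
Stage 2: P2: F->3, A->5 (anticipating H). Choose A
Stage 1: P1: O->3, E->8 (anticipating A, H). Choose E
SPE path: E -> A -> H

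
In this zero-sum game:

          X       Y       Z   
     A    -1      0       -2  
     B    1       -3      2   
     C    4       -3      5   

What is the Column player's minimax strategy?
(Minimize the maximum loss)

Column should play Y, value = 0

Work:
Column player minimizes Row's maximum payoff:
Column X: max payoff to Row = 4
Column Y: max payoff to Row = 0
Column Z: max payoff to Row = 5
Minimum is 0, achieved by column Y.
Minimax strategy: Y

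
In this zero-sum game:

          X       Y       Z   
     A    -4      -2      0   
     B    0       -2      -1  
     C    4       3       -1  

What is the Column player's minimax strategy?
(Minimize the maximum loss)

Column should play Z, value = 0

Work:
Column player minimizes Row's maximum payoff:
Column X: max payoff to Row = 4
Column Y: max payoff to Row = 3
Column Z: max payoff to Row = 0
Minimum is 0, achieved by column Z.
Minimax strategy: Z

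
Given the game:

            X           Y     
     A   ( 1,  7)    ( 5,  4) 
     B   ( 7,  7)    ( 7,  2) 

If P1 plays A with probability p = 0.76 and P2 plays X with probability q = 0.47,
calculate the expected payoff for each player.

E[P1] = 4.0512, E[P2] = 5.1556

Work:
E[P1] = p·q·π₁(A,X) + p·(1-q)·π₁(A,Y) + (1-p)·q·π₁(B,X) + (1-p)·(1-q)·π₁(B,Y)
= 0.76·0.47·1 + 0.76·0.53·5 + 0.24·0.47·7 + 0.24·0.53·7
= 4.0512

E[P2] = 5.1556 (similar calculation)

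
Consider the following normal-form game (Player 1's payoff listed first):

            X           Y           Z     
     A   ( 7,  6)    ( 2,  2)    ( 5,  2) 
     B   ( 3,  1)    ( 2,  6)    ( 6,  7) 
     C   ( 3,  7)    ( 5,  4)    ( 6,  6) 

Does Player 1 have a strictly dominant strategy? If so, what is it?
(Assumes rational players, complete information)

No strictly dominant strategy exists for Player 1

Work:
A strategy strictly dominates another if it gives a strictly higher payoff against every opponent action. Compare each pair of P1's strategies column-by-column:
  A vs B: [7 vs 3, 2 vs 2, 5 vs 6] → A does not strictly dominate B (column Y: 2 ≤ 2)
  A vs C: [7 vs 3, 2 vs 5, 5 vs 6] → A does not strictly dominate C (column Y: 2 ≤ 5)
  B vs A: [3 vs 7, 2 vs 2, 6 vs 5] → B does not strictly dominate A (column X: 3 ≤ 7)
  B vs C: [3 vs 3, 2 vs 5, 6 vs 6] → B does not strictly dominate C (column X: 3 ≤ 3)
  C vs A: [3 vs 7, 5 vs 2, 6 vs 5] → C does not strictly dominate A (column X: 3 ≤ 7)
  C vs B: [3 vs 3, 5 vs 2, 6 vs 6] → C does not strictly dominate B (column X: 3 ≤ 3)
No single strategy strictly dominates all others → no strictly dominant strategy.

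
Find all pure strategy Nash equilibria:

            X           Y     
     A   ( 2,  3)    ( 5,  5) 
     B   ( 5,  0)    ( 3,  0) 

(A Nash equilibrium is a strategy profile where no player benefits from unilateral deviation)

Nash equilibrium: (A, Y), (B, X)

Work:
Best responses:
  P1 vs X: payoffs [2, 5] → best response B (payoff 5)
  P1 vs Y: payoffs [5, 3] → best response A (payoff 5)
  P2 vs A: payoffs [3, 5] → best response Y (payoff 5)
  P2 vs B: payoffs [0, 0] → best response X/Y (payoff 0)
Mutual best responses: (A,Y), (B,X) → Nash equilibria.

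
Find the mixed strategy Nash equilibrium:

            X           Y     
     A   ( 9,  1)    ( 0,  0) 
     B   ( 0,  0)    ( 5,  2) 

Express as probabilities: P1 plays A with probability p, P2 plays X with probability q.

p = 0.6667, q = 0.3571

Work:
Find probabilities that make opponent indifferent:
P2 chooses q to make P1 indifferent between A and B
P1 chooses p to make P2 indifferent between X and Y
Mixed NE: P1 plays (A: 0.6667, B: 0.3333), P2 plays (X: 0.3571, Y: 0.6429)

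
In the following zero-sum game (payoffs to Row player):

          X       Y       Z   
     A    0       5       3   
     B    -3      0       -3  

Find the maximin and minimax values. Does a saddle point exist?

Maximin = 0, Minimax = 0, Saddle: True

Work:
Row minimums: [0, -3] → maximin = 0
Column maximums: [0, 5, 3] → minimax = 0
Saddle point exists! Game value = 0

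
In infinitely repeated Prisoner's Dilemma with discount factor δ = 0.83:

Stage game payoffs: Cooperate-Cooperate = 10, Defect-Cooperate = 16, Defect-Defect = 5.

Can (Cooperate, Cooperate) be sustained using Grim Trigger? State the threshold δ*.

δ* = 0.5455; since δ = 0.83 ≥ 0.5455, cooperation can be sustained

Work:
For Grim Trigger:
Cooperate forever: 10/(1-δ)
Defect then punished: 16 + 5·δ/(1-δ)
Need: 10/(1-δ) ≥ 16 + 5·δ/(1-δ)
Solving: δ ≥ (T-R)/(T-P) = (16-10)/(16-5) = 0.5455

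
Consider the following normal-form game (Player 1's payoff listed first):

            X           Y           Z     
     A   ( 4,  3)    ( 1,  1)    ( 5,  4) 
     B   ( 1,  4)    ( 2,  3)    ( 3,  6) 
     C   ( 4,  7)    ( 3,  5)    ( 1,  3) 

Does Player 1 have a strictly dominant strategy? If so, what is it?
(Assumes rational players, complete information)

No strictly dominant strategy exists for Player 1

Work:
A strategy strictly dominates another if it gives a strictly higher payoff against every opponent action. Compare each pair of P1's strategies column-by-column:
  A vs B: [4 vs 1, 1 vs 2, 5 vs 3] → A does not strictly dominate B (column Y: 1 ≤ 2)
  A vs C: [4 vs 4, 1 vs 3, 5 vs 1] → A does not strictly dominate C (column X: 4 ≤ 4)
  B vs A: [1 vs 4, 2 vs 1, 3 vs 5] → B does not strictly dominate A (column X: 1 ≤ 4)
  B vs C: [1 vs 4, 2 vs 3, 3 vs 1] → B does not strictly dominate C (column X: 1 ≤ 4)
  C vs A: [4 vs 4, 3 vs 1, 1 vs 5] → C does not strictly dominate A (column X: 4 ≤ 4)
  C vs B: [4 vs 1, 3 vs 2, 1 vs 3] → C does not strictly dominate B (column Z: 1 ≤ 3)
No single strategy strictly dominates all others → no strictly dominant strategy.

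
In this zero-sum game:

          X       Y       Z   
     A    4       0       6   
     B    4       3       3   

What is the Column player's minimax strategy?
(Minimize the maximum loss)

Column should play Y, value = 3

Work:
Column player minimizes Row's maximum payoff:
Column X: max payoff to Row = 4
Column Y: max payoff to Row = 3
Column Z: max payoff to Row = 6
Minimum is 3, achieved by column Y.
Minimax strategy: Y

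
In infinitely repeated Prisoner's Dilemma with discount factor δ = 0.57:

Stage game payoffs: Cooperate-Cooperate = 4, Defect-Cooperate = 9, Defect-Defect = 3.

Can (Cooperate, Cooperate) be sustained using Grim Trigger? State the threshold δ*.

δ* = 0.8333; since δ = 0.57 < 0.8333, cooperation cannot be sustained

Work:
For Grim Trigger:
Cooperate forever: 4/(1-δ)
Defect then punished: 9 + 3·δ/(1-δ)
Need: 4/(1-δ) ≥ 9 + 3·δ/(1-δ)
Solving: δ ≥ (T-R)/(T-P) = (9-4)/(9-3) = 0.8333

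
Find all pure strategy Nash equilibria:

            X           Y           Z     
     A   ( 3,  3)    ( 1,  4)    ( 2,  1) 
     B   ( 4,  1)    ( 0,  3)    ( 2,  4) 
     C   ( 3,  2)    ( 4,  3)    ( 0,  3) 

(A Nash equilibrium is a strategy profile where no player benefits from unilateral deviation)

Nash equilibrium: (B, Z), (C, Y)

Work:
Best responses:
  P1 vs X: payoffs [3, 4, 3] → best response B (payoff 4)
  P1 vs Y: payoffs [1, 0, 4] → best response C (payoff 4)
  P1 vs Z: payoffs [2, 2, 0] → best response A/B (payoff 2)
  P2 vs A: payoffs [3, 4, 1] → best response Y (payoff 4)
  P2 vs B: payoffs [1, 3, 4] → best response Z (payoff 4)
  P2 vs C: payoffs [2, 3, 3] → best response Y/Z (payoff 3)
Mutual best responses: (B,Z), (C,Y) → Nash equilibria.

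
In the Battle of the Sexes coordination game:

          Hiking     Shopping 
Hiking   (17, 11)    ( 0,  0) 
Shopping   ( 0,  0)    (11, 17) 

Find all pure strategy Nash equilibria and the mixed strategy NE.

Pure NE: (Hiking, Hiking) and (Shopping, Shopping); Mixed NE: p = 0.6071, q = 0.3929

Work:
Check pure NE:
(Hiking, Hiking): (17, 11) - no unilateral deviation beneficial
(Shopping, Shopping): (11, 17) - no unilateral deviation beneficial
Mixed NE: P1 plays Hiking with p = 0.6071, P2 plays Hiking with q = 0.3929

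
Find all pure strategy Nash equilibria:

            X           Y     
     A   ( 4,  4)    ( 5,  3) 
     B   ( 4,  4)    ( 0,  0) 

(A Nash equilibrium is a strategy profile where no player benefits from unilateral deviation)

Nash equilibrium: (A, X), (B, X)

Work:
Best responses:
  P1 vs X: payoffs [4, 4] → best response A/B (payoff 4)
  P1 vs Y: payoffs [5, 0] → best response A (payoff 5)
  P2 vs A: payoffs [4, 3] → best response X (payoff 4)
  P2 vs B: payoffs [4, 0] → best response X (payoff 4)
Mutual best responses: (A,X), (B,X) → Nash equilibria.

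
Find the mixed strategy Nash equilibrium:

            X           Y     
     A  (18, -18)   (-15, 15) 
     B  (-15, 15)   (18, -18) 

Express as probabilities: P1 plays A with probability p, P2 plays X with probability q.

p = 0.5, q = 0.5

Work:
Find probabilities that make opponent indifferent:
P2 chooses q to make P1 indifferent between A and B
P1 chooses p to make P2 indifferent between X and Y
Mixed NE: P1 plays (A: 0.5, B: 0.5), P2 plays (X: 0.5, Y: 0.5)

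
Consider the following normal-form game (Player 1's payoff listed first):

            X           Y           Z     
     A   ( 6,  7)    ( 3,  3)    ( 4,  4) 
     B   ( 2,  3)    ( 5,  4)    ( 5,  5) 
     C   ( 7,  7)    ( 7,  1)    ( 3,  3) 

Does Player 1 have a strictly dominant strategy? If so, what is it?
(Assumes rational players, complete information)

No strictly dominant strategy exists for Player 1

Work:
A strategy strictly dominates another if it gives a strictly higher payoff against every opponent action. Compare each pair of P1's strategies column-by-column:
  A vs B: [6 vs 2, 3 vs 5, 4 vs 5] → A does not strictly dominate B (column Y: 3 ≤ 5)
  A vs C: [6 vs 7, 3 vs 7, 4 vs 3] → A does not strictly dominate C (column X: 6 ≤ 7)
  B vs A: [2 vs 6, 5 vs 3, 5 vs 4] → B does not strictly dominate A (column X: 2 ≤ 6)
  B vs C: [2 vs 7, 5 vs 7, 5 vs 3] → B does not strictly dominate C (column X: 2 ≤ 7)
  C vs A: [7 vs 6, 7 vs 3, 3 vs 4] → C does not strictly dominate A (column Z: 3 ≤ 4)
  C vs B: [7 vs 2, 7 vs 5, 3 vs 5] → C does not strictly dominate B (column Z: 3 ≤ 5)
No single strategy strictly dominates all others → no strictly dominant strategy.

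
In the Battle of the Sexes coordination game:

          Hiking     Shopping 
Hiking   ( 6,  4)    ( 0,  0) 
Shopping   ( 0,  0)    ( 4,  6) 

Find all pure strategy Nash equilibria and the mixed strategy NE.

Pure NE: (Hiking, Hiking) and (Shopping, Shopping); Mixed NE: p = 0.6, q = 0.4

Work:
Check pure NE:
(Hiking, Hiking): (6, 4) - no unilateral deviation beneficial
(Shopping, Shopping): (4, 6) - no unilateral deviation beneficial
Mixed NE: P1 plays Hiking with p = 0.6, P2 plays Hiking with q = 0.4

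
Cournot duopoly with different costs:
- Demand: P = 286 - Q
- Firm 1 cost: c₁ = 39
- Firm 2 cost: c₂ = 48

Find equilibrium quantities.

q₁* = 85.33, q₂* = 76.33

Work:
Reaction: q₁ = (286 - 39 - q₂)/2
Reaction: q₂ = (286 - 48 - q₁)/2
Solve simultaneously:
q₁* = (286 - 2×39 + 48)/3 = 85.33
q₂* = (286 - 2×48 + 39)/3 = 76.33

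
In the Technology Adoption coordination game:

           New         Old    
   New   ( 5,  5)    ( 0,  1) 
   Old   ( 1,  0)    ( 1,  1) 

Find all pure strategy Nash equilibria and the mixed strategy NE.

Pure NE: (New, New) and (Old, Old); Mixed NE: p = 0.2, q = 0.2

Work:
Check pure NE:
(New, New): (5, 5) - no unilateral deviation beneficial
(Old, Old): (1, 1) - no unilateral deviation beneficial
Mixed NE: P1 plays New with p = 0.2, P2 plays New with q = 0.2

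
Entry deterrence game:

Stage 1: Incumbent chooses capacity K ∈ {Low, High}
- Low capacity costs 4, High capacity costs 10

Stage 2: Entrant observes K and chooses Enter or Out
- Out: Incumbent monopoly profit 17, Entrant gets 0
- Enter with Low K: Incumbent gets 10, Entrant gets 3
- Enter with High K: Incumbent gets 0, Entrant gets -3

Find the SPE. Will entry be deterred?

SPE: (High, Enter|Low, Out|High); Entry deterred. Incumbent net profit = 7

Work:
After Low K: Entrant enters (3 > 0)
After High K: Entrant stays out (-3 < 0)
Incumbent: Low → 10−4=6, High → 17−10=7
Incumbent chooses High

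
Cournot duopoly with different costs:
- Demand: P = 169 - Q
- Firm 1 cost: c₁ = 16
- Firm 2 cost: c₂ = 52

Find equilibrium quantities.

q₁* = 63.0, q₂* = 27.0

Work:
Reaction: q₁ = (169 - 16 - q₂)/2
Reaction: q₂ = (169 - 52 - q₁)/2
Solve simultaneously:
q₁* = (169 - 2×16 + 52)/3 = 63.0
q₂* = (169 - 2×52 + 16)/3 = 27.0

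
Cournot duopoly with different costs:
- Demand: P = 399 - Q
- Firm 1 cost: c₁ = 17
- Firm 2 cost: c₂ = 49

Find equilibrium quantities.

q₁* = 138.0, q₂* = 106.0

Work:
Reaction: q₁ = (399 - 17 - q₂)/2
Reaction: q₂ = (399 - 49 - q₁)/2
Solve simultaneously:
q₁* = (399 - 2×17 + 49)/3 = 138.0
q₂* = (399 - 2×49 + 17)/3 = 106.0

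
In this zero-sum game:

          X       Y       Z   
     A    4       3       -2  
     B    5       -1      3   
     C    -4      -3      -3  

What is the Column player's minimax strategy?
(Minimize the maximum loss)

Column should play Y or Z (all achieve the minimum), value = 3

Work:
Column player minimizes Row's maximum payoff:
Column X: max payoff to Row = 5
Column Y: max payoff to Row = 3
Column Z: max payoff to Row = 3
Minimum is 3, achieved by columns Y, Z (tied).
Each of Y or Z is a minimax strategy.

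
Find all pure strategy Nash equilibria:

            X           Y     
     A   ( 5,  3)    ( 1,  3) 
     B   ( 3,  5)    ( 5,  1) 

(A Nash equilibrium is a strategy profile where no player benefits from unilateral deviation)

Nash equilibrium: (A, X)

Work:
Best responses:
  P1 vs X: payoffs [5, 3] → best response A (payoff 5)
  P1 vs Y: payoffs [1, 5] → best response B (payoff 5)
  P2 vs A: payoffs [3, 3] → best response X/Y (payoff 3)
  P2 vs B: payoffs [5, 1] → best response X (payoff 5)
Mutual best responses: (A,X) → Nash equilibria.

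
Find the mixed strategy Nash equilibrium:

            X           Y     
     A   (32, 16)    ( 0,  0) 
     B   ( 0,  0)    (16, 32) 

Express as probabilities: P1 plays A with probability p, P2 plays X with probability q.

p = 0.6667, q = 0.3333

Work:
Find probabilities that make opponent indifferent:
P2 chooses q to make P1 indifferent between A and B
P1 chooses p to make P2 indifferent between X and Y
Mixed NE: P1 plays (A: 0.6667, B: 0.3333), P2 plays (X: 0.3333, Y: 0.6667)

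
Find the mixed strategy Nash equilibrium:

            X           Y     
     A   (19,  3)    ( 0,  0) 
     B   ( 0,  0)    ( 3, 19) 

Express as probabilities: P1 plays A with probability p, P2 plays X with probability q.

p = 0.8636, q = 0.1364

Work:
Find probabilities that make opponent indifferent:
P2 chooses q to make P1 indifferent between A and B
P1 chooses p to make P2 indifferent between X and Y
Mixed NE: P1 plays (A: 0.8636, B: 0.1364), P2 plays (X: 0.1364, Y: 0.8636)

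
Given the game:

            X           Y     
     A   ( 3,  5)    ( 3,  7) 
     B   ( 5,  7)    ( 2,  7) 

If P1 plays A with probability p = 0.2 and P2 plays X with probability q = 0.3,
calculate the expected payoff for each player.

E[P1] = 2.92, E[P2] = 6.88

Work:
E[P1] = p·q·π₁(A,X) + p·(1-q)·π₁(A,Y) + (1-p)·q·π₁(B,X) + (1-p)·(1-q)·π₁(B,Y)
= 0.2·0.3·3 + 0.2·0.7·3 + 0.8·0.3·5 + 0.8·0.7·2
= 2.92

E[P2] = 6.88 (similar calculation)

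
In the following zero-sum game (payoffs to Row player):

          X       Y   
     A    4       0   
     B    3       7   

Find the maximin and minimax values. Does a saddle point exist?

Maximin = 3, Minimax = 4, Saddle: False

Work:
Row minimums: [0, 3] → maximin = 3
Column maximums: [4, 7] → minimax = 4
No saddle point (maximin ≠ minimax). Mixed strategy needed.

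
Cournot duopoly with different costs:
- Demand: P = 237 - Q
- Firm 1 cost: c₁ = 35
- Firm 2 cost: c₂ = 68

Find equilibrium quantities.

q₁* = 78.33, q₂* = 45.33

Work:
Reaction: q₁ = (237 - 35 - q₂)/2
Reaction: q₂ = (237 - 68 - q₁)/2
Solve simultaneously:
q₁* = (237 - 2×35 + 68)/3 = 78.33
q₂* = (237 - 2×68 + 35)/3 = 45.33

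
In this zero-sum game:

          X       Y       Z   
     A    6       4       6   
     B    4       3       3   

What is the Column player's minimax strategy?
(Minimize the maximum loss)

Column should play Y, value = 4

Work:
Column player minimizes Row's maximum payoff:
Column X: max payoff to Row = 6
Column Y: max payoff to Row = 4
Column Z: max payoff to Row = 6
Minimum is 4, achieved by column Y.
Minimax strategy: Y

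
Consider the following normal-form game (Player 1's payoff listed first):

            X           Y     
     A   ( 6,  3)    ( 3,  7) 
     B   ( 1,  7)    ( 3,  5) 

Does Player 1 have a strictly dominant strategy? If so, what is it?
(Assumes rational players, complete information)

No strictly dominant strategy exists for Player 1

Work:
A strategy strictly dominates another if it gives a strictly higher payoff against every opponent action. Compare each pair of P1's strategies column-by-column:
  A vs B: [6 vs 1, 3 vs 3] → A does not strictly dominate B (column Y: 3 ≤ 3)
  B vs A: [1 vs 6, 3 vs 3] → B does not strictly dominate A (column X: 1 ≤ 6)
No single strategy strictly dominates all others → no strictly dominant strategy.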